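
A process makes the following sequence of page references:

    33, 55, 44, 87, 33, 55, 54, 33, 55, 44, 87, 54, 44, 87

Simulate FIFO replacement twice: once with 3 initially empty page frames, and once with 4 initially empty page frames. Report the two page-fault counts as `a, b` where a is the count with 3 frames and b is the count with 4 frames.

9, 10

3 frames: F F F F F F F . . F F . . . → 9 faults.
4 frames: F F F F . . F F F F F F . . → 10 faults.
10 > 9: adding a frame increased faults — Belady's anomaly.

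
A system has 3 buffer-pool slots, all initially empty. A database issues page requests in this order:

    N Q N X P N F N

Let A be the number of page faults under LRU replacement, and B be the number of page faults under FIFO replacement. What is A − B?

-1

Under LRU: F F . F F . F . → 5 faults.
Under FIFO: F F . F F F F . → 6 faults.
A − B = 5 − 6 = -1.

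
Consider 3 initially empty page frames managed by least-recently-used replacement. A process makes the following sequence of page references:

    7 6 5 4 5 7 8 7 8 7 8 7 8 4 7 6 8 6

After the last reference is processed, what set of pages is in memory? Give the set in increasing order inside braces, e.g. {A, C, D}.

{6, 7, 8}

7: fault, frames {7}
6: fault, frames {7,6}
5: fault, frames {7,6,5}
4: fault, evict 7, frames {6,5,4}
5: hit
7: fault, evict 6, frames {4,5,7}
8: fault, evict 4, frames {5,7,8}
7: hit
8: hit
7: hit
8: hit
7: hit
8: hit
4: fault, evict 5, frames {7,8,4}
7: hit
6: fault, evict 8, frames {4,7,6}
8: fault, evict 4, frames {7,6,8}
6: hit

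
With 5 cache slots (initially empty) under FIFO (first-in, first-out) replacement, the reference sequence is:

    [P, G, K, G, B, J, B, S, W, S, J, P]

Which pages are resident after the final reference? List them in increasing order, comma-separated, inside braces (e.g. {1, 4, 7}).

{B, J, P, S, W}

P -> fault, frames {P}
G -> fault, frames {P,G}
K -> fault, frames {P,G,K}
G -> hit
B -> fault, frames {P,G,K,B}
J -> fault, frames {P,G,K,B,J}
B -> hit
S -> fault, evict P, frames {G,K,B,J,S}
W -> fault, evict G, frames {K,B,J,S,W}
S -> hit
J -> hit
P -> fault, evict K, frames {B,J,S,W,P}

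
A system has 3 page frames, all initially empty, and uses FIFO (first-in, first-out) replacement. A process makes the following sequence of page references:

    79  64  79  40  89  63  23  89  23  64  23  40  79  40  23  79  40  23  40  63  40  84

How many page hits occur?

79 -> miss, frames (79)
64 -> miss, frames (79 64)
79 -> hit
40 -> miss, frames (79 64 40)
89 -> miss, evict 79, frames (64 40 89)
63 -> miss, evict 64, frames (40 89 63)
23 -> miss, evict 40, frames (89 63 23)
89 -> hit
23 -> hit
64 -> miss, evict 89, frames (63 23 64)
23 -> hit
40 -> miss, evict 63, frames (23 64 40)
79 -> miss, evict 23, frames (64 40 79)
40 -> hit
23 -> miss, evict 64, frames (40 79 23)
79 -> hit
40 -> hit
23 -> hit
40 -> hit
63 -> miss, evict 40, frames (79 23 63)
40 -> miss, evict 79, frames (23 63 40)
84 -> miss, evict 23, frames (63 40 84)
Hits: 9.

9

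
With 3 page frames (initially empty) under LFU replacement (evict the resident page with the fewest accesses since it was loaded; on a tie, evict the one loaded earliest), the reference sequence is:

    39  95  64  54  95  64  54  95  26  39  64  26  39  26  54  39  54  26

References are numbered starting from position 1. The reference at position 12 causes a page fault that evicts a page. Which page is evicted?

64

pos 1: 39: miss, frames (39)
pos 2: 95: miss, frames (39 95)
pos 3: 64: miss, frames (39 95 64)
pos 4: 54: miss, evict 39, frames (95 64 54)
pos 5: 95: hit
pos 6: 64: hit
pos 7: 54: hit
pos 8: 95: hit
pos 9: 26: miss, evict 64, frames (95 54 26)
pos 10: 39: miss, evict 26, frames (95 54 39)
pos 11: 64: miss, evict 39, frames (95 54 64)
pos 12: 26: miss, evict 64, frames (95 54 26)
At position 12, page 64 is evicted.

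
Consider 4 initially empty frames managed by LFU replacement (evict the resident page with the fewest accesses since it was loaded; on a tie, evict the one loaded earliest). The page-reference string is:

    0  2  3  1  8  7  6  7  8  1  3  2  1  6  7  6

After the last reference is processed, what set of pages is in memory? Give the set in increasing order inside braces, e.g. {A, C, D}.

0 → miss, frames [0]
2 → miss, frames [0, 2]
3 → miss, frames [0, 2, 3]
1 → miss, frames [0, 2, 3, 1]
8 → miss, evict 0, frames [2, 3, 1, 8]
7 → miss, evict 2, frames [3, 1, 8, 7]
6 → miss, evict 3, frames [1, 8, 7, 6]
7 → hit
8 → hit
1 → hit
3 → miss, evict 6, frames [1, 8, 7, 3]
2 → miss, evict 3, frames [1, 8, 7, 2]
1 → hit
6 → miss, evict 2, frames [1, 8, 7, 6]
7 → hit
6 → hit

{1, 6, 7, 8}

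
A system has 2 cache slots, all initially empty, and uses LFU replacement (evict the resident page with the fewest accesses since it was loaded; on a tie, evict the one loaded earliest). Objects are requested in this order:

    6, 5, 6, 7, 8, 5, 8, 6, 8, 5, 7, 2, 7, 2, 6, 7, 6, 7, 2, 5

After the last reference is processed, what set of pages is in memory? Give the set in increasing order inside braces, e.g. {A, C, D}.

{5, 6}

6: fault, frames [6]
5: fault, frames [6, 5]
6: hit
7: fault, evict 5, frames [6, 7]
8: fault, evict 7, frames [6, 8]
5: fault, evict 8, frames [6, 5]
8: fault, evict 5, frames [6, 8]
6: hit
8: hit
5: fault, evict 8, frames [6, 5]
7: fault, evict 5, frames [6, 7]
2: fault, evict 7, frames [6, 2]
7: fault, evict 2, frames [6, 7]
2: fault, evict 7, frames [6, 2]
6: hit
7: fault, evict 2, frames [6, 7]
6: hit
7: hit
2: fault, evict 7, frames [6, 2]
5: fault, evict 2, frames [6, 5]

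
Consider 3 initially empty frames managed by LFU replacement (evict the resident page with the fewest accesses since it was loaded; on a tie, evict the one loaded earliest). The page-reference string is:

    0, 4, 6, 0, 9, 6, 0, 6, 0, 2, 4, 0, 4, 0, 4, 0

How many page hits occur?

10

0 → miss, frames {0}
4 → miss, frames {0,4}
6 → miss, frames {0,4,6}
0 → hit
9 → miss, evict 4, frames {0,6,9}
6 → hit
0 → hit
6 → hit
0 → hit
2 → miss, evict 9, frames {0,6,2}
4 → miss, evict 2, frames {0,6,4}
0 → hit
4 → hit
0 → hit
4 → hit
0 → hit
Hits: 10.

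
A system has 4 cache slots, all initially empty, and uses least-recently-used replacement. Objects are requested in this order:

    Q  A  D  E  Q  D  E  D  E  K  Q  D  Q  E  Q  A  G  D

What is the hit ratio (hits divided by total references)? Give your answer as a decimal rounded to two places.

Q → fault, frames (Q)
A → fault, frames (Q A)
D → fault, frames (Q A D)
E → fault, frames (Q A D E)
Q → hit
D → hit
E → hit
D → hit
E → hit
K → fault, evict A, frames (Q D E K)
Q → hit
D → hit
Q → hit
E → hit
Q → hit
A → fault, evict K, frames (D E Q A)
G → fault, evict D, frames (E Q A G)
D → fault, evict E, frames (Q A G D)
Hits: 10 of 18 references → 10/18 = 0.5556.

0.56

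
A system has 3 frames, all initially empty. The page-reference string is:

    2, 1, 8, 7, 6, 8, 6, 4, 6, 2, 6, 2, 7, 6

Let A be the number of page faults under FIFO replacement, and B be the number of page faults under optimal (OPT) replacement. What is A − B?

2

Under FIFO: F F F F F . . F . F . . F F → 9 faults.
Under OPT: F F F F F . . F . . . . F . → 7 faults.
A − B = 9 − 7 = 2.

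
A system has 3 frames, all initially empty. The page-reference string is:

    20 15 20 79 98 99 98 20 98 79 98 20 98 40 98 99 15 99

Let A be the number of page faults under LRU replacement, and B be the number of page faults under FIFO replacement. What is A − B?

-1

Under LRU: F F . F F F . F . F . . . F . F F . → 10 faults.
Under FIFO: F F . F F F . F . F F . . F . F F . → 11 faults.
A − B = 10 − 11 = -1.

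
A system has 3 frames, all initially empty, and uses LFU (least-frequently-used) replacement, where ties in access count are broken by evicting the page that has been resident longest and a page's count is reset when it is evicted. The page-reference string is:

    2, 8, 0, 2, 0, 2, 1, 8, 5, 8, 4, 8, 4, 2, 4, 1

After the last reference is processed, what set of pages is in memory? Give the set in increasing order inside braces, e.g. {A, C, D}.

{1, 2, 4}

2: fault, frames [2]
8: fault, frames [2, 8]
0: fault, frames [2, 8, 0]
2: hit
0: hit
2: hit
1: fault, evict 8, frames [2, 0, 1]
8: fault, evict 1, frames [2, 0, 8]
5: fault, evict 8, frames [2, 0, 5]
8: fault, evict 5, frames [2, 0, 8]
4: fault, evict 8, frames [2, 0, 4]
8: fault, evict 4, frames [2, 0, 8]
4: fault, evict 8, frames [2, 0, 4]
2: hit
4: hit
1: fault, evict 0, frames [2, 4, 1]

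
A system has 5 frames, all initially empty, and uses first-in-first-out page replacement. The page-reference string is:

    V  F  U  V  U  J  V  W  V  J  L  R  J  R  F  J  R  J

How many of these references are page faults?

8

V → fault, frames [V]
F → fault, frames [V, F]
U → fault, frames [V, F, U]
V → hit
U → hit
J → fault, frames [V, F, U, J]
V → hit
W → fault, frames [V, F, U, J, W]
V → hit
J → hit
L → fault, evict V, frames [F, U, J, W, L]
R → fault, evict F, frames [U, J, W, L, R]
J → hit
R → hit
F → fault, evict U, frames [J, W, L, R, F]
J → hit
R → hit
J → hit
Page faults: 8.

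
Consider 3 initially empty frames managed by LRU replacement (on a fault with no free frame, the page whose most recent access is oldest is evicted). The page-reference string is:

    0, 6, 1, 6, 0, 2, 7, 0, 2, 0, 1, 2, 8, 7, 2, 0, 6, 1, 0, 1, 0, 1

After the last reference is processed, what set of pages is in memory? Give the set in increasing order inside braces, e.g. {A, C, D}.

0 → fault, frames (0)
6 → fault, frames (0 6)
1 → fault, frames (0 6 1)
6 → hit
0 → hit
2 → fault, evict 1, frames (6 0 2)
7 → fault, evict 6, frames (0 2 7)
0 → hit
2 → hit
0 → hit
1 → fault, evict 7, frames (2 0 1)
2 → hit
8 → fault, evict 0, frames (1 2 8)
7 → fault, evict 1, frames (2 8 7)
2 → hit
0 → fault, evict 8, frames (7 2 0)
6 → fault, evict 7, frames (2 0 6)
1 → fault, evict 2, frames (0 6 1)
0 → hit
1 → hit
0 → hit
1 → hit

{0, 1, 6}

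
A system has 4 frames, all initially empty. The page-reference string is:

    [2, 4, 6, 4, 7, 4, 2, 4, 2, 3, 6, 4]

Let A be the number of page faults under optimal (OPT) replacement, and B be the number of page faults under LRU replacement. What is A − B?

Under OPT: F F F . F . . . . F . . → 5 faults.
Under LRU: F F F . F . . . . F F . → 6 faults.
A − B = 5 − 6 = -1.

-1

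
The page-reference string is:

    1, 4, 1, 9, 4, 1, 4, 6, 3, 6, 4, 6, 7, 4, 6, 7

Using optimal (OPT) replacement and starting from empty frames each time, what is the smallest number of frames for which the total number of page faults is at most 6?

f=1: 16 faults
f=2: 9 faults
f=3: 6 faults
f=4: 6 faults
f=5: 6 faults
f=6: 6 faults
Smallest f with faults ≤ 6 is 3.

3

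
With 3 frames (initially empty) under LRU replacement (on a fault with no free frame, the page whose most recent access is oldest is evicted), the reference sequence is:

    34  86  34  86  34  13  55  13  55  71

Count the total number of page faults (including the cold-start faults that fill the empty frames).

5

34 -> fault, frames [34]
86 -> fault, frames [34, 86]
34 -> hit
86 -> hit
34 -> hit
13 -> fault, frames [86, 34, 13]
55 -> fault, evict 86, frames [34, 13, 55]
13 -> hit
55 -> hit
71 -> fault, evict 34, frames [13, 55, 71]
Page faults: 5.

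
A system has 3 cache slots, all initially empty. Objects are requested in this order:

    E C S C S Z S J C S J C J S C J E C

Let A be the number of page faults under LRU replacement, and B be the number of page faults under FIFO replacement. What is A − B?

-1

Under LRU: F F F . . F . F F . . . . . . . F . → 7 faults.
Under FIFO: F F F . . F . F F F . . . . . . F . → 8 faults.
A − B = 7 − 8 = -1.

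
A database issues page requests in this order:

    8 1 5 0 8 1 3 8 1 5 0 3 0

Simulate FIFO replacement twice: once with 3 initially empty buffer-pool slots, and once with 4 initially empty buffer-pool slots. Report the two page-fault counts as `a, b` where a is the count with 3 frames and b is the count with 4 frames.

9, 10

3 frames: F F F F F F F . . F F . . → 9 faults.
4 frames: F F F F . . F F F F F F . → 10 faults.
10 > 9: adding a frame increased faults — Belady's anomaly.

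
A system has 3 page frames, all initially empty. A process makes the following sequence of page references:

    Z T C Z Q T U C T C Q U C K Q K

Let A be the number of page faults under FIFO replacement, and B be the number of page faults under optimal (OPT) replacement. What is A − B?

Under FIFO: F F F . F . F . F F F F . F . . → 10 faults.
Under OPT: F F F . F . F . . . F . . F . . → 7 faults.
A − B = 10 − 7 = 3.

3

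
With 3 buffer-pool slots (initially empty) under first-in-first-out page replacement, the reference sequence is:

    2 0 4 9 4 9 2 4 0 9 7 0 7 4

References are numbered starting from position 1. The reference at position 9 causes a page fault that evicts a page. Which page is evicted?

pos 1: 2 -> fault, frames {2}
pos 2: 0 -> fault, frames {2,0}
pos 3: 4 -> fault, frames {2,0,4}
pos 4: 9 -> fault, evict 2, frames {0,4,9}
pos 5: 4 -> hit
pos 6: 9 -> hit
pos 7: 2 -> fault, evict 0, frames {4,9,2}
pos 8: 4 -> hit
pos 9: 0 -> fault, evict 4, frames {9,2,0}
At position 9, page 4 is evicted.

4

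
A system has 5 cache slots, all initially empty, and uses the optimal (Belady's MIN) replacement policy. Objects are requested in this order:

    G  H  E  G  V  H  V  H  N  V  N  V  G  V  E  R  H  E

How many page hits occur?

12

G: miss, frames [G]
H: miss, frames [G, H]
E: miss, frames [G, H, E]
G: hit
V: miss, frames [G, H, E, V]
H: hit
V: hit
H: hit
N: miss, frames [G, H, E, V, N]
V: hit
N: hit
V: hit
G: hit
V: hit
E: hit
R: miss, evict N, frames [G, H, E, V, R]
H: hit
E: hit
Hits: 12.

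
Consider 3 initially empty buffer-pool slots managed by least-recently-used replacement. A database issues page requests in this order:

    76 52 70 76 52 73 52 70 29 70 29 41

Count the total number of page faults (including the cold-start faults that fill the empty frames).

76 → fault, frames {76}
52 → fault, frames {76,52}
70 → fault, frames {76,52,70}
76 → hit
52 → hit
73 → fault, evict 70, frames {76,52,73}
52 → hit
70 → fault, evict 76, frames {73,52,70}
29 → fault, evict 73, frames {52,70,29}
70 → hit
29 → hit
41 → fault, evict 52, frames {70,29,41}
Page faults: 7.

7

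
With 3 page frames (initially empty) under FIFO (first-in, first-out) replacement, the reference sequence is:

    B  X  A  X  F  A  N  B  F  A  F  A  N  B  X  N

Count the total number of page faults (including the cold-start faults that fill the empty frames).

11

B: miss, frames {B}
X: miss, frames {B,X}
A: miss, frames {B,X,A}
X: hit
F: miss, evict B, frames {X,A,F}
A: hit
N: miss, evict X, frames {A,F,N}
B: miss, evict A, frames {F,N,B}
F: hit
A: miss, evict F, frames {N,B,A}
F: miss, evict N, frames {B,A,F}
A: hit
N: miss, evict B, frames {A,F,N}
B: miss, evict A, frames {F,N,B}
X: miss, evict F, frames {N,B,X}
N: hit
Page faults: 11.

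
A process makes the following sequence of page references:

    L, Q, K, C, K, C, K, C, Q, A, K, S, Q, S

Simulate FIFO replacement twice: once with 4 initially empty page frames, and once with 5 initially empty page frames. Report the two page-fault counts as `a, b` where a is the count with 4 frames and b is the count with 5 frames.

4 frames: F F F F . . . . . F . F F . → 7 faults.
5 frames: F F F F . . . . . F . F . . → 6 faults.
6 < 7: adding a frame reduced faults, as is typical.

7, 6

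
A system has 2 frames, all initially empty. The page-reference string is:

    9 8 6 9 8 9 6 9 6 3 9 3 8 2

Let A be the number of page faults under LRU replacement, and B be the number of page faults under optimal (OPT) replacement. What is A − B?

2

Under LRU: F F F F F . F . . F F . F F → 10 faults.
Under OPT: F F F . F . F . . F . . F F → 8 faults.
A − B = 10 − 8 = 2.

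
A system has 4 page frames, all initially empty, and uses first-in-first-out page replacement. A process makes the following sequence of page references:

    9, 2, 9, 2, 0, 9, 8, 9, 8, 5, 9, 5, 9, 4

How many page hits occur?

9 → fault, frames [9]
2 → fault, frames [9, 2]
9 → hit
2 → hit
0 → fault, frames [9, 2, 0]
9 → hit
8 → fault, frames [9, 2, 0, 8]
9 → hit
8 → hit
5 → fault, evict 9, frames [2, 0, 8, 5]
9 → fault, evict 2, frames [0, 8, 5, 9]
5 → hit
9 → hit
4 → fault, evict 0, frames [8, 5, 9, 4]
Hits: 7.

7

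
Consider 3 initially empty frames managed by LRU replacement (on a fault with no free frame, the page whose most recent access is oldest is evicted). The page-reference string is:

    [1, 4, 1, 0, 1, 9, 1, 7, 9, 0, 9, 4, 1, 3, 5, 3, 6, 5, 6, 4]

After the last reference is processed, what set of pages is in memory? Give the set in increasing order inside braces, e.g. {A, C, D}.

1 -> fault, frames [1]
4 -> fault, frames [1, 4]
1 -> hit
0 -> fault, frames [4, 1, 0]
1 -> hit
9 -> fault, evict 4, frames [0, 1, 9]
1 -> hit
7 -> fault, evict 0, frames [9, 1, 7]
9 -> hit
0 -> fault, evict 1, frames [7, 9, 0]
9 -> hit
4 -> fault, evict 7, frames [0, 9, 4]
1 -> fault, evict 0, frames [9, 4, 1]
3 -> fault, evict 9, frames [4, 1, 3]
5 -> fault, evict 4, frames [1, 3, 5]
3 -> hit
6 -> fault, evict 1, frames [5, 3, 6]
5 -> hit
6 -> hit
4 -> fault, evict 3, frames [5, 6, 4]

{4, 5, 6}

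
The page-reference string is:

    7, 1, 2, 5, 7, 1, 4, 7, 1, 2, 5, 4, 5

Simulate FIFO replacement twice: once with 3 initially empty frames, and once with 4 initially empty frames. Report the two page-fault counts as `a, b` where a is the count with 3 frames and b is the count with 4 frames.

3 frames: F F F F F F F . . F F . . → 9 faults.
4 frames: F F F F . . F F F F F F . → 10 faults.
10 > 9: adding a frame increased faults — Belady's anomaly.

9, 10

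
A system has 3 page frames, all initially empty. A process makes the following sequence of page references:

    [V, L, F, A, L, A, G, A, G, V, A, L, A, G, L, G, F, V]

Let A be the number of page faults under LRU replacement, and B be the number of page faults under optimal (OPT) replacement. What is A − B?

Under LRU: F F F F . . F . . F . F . F . . F F → 10 faults.
Under OPT: F F F F . . F . . . . F . . . . F F → 8 faults.
A − B = 10 − 8 = 2.

2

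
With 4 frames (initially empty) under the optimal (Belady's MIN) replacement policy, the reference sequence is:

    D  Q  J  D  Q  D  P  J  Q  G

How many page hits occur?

5

D: fault, frames (D)
Q: fault, frames (D Q)
J: fault, frames (D Q J)
D: hit
Q: hit
D: hit
P: fault, frames (D Q J P)
J: hit
Q: hit
G: fault, evict P, frames (D Q J G)
Hits: 5.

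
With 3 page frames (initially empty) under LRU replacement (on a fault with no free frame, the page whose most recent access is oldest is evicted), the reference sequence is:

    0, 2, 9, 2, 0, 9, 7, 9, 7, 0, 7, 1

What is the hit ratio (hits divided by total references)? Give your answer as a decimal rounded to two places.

0.58

0: miss, frames [0]
2: miss, frames [0, 2]
9: miss, frames [0, 2, 9]
2: hit
0: hit
9: hit
7: miss, evict 2, frames [0, 9, 7]
9: hit
7: hit
0: hit
7: hit
1: miss, evict 9, frames [0, 7, 1]
Hits: 7 of 12 references → 7/12 = 0.5833.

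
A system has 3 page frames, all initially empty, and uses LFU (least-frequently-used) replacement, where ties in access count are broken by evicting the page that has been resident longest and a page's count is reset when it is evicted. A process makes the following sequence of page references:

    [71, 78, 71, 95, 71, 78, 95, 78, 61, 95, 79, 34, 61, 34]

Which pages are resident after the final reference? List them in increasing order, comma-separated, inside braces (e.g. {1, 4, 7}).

{34, 71, 78}

71 -> fault, frames (71)
78 -> fault, frames (71 78)
71 -> hit
95 -> fault, frames (71 78 95)
71 -> hit
78 -> hit
95 -> hit
78 -> hit
61 -> fault, evict 95, frames (71 78 61)
95 -> fault, evict 61, frames (71 78 95)
79 -> fault, evict 95, frames (71 78 79)
34 -> fault, evict 79, frames (71 78 34)
61 -> fault, evict 34, frames (71 78 61)
34 -> fault, evict 61, frames (71 78 34)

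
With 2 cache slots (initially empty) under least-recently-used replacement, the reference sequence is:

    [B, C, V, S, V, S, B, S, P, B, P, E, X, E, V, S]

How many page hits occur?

5

B → fault, frames {B}
C → fault, frames {B,C}
V → fault, evict B, frames {C,V}
S → fault, evict C, frames {V,S}
V → hit
S → hit
B → fault, evict V, frames {S,B}
S → hit
P → fault, evict B, frames {S,P}
B → fault, evict S, frames {P,B}
P → hit
E → fault, evict B, frames {P,E}
X → fault, evict P, frames {E,X}
E → hit
V → fault, evict X, frames {E,V}
S → fault, evict E, frames {V,S}
Hits: 5.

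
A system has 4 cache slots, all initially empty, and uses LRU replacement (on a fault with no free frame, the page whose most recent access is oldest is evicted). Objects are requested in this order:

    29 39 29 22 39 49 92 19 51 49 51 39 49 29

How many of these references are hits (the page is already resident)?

29: miss, frames (29)
39: miss, frames (29 39)
29: hit
22: miss, frames (39 29 22)
39: hit
49: miss, frames (29 22 39 49)
92: miss, evict 29, frames (22 39 49 92)
19: miss, evict 22, frames (39 49 92 19)
51: miss, evict 39, frames (49 92 19 51)
49: hit
51: hit
39: miss, evict 92, frames (19 49 51 39)
49: hit
29: miss, evict 19, frames (51 39 49 29)
Hits: 5.

5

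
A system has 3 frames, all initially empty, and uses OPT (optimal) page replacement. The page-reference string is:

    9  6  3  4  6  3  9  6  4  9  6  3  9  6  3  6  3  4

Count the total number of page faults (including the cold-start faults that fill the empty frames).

9: miss, frames (9)
6: miss, frames (9 6)
3: miss, frames (9 6 3)
4: miss, evict 9, frames (6 3 4)
6: hit
3: hit
9: miss, evict 3, frames (6 4 9)
6: hit
4: hit
9: hit
6: hit
3: miss, evict 4, frames (6 9 3)
9: hit
6: hit
3: hit
6: hit
3: hit
4: miss, evict 3, frames (6 9 4)
Page faults: 7.

7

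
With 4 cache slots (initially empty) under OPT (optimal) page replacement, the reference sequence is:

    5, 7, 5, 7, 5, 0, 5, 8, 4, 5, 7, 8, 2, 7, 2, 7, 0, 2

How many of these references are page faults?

5: miss, frames {5}
7: miss, frames {5,7}
5: hit
7: hit
5: hit
0: miss, frames {5,7,0}
5: hit
8: miss, frames {5,7,0,8}
4: miss, evict 0, frames {5,7,8,4}
5: hit
7: hit
8: hit
2: miss, evict 4, frames {5,7,8,2}
7: hit
2: hit
7: hit
0: miss, evict 8, frames {5,7,2,0}
2: hit
Page faults: 7.

7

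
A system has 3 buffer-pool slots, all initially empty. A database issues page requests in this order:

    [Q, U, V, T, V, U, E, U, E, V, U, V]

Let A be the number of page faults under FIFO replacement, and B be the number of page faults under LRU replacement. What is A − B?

2

Under FIFO: F F F F . . F F . F . . → 7 faults.
Under LRU: F F F F . . F . . . . . → 5 faults.
A − B = 7 − 5 = 2.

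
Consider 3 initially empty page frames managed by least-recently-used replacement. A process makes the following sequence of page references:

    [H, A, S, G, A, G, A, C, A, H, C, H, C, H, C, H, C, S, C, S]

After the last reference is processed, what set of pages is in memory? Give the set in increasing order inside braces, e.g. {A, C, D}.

H → fault, frames [H]
A → fault, frames [H, A]
S → fault, frames [H, A, S]
G → fault, evict H, frames [A, S, G]
A → hit
G → hit
A → hit
C → fault, evict S, frames [G, A, C]
A → hit
H → fault, evict G, frames [C, A, H]
C → hit
H → hit
C → hit
H → hit
C → hit
H → hit
C → hit
S → fault, evict A, frames [H, C, S]
C → hit
S → hit

{C, H, S}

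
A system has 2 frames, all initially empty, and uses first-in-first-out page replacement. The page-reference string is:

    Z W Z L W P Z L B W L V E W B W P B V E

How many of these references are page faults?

Z → miss, frames [Z]
W → miss, frames [Z, W]
Z → hit
L → miss, evict Z, frames [W, L]
W → hit
P → miss, evict W, frames [L, P]
Z → miss, evict L, frames [P, Z]
L → miss, evict P, frames [Z, L]
B → miss, evict Z, frames [L, B]
W → miss, evict L, frames [B, W]
L → miss, evict B, frames [W, L]
V → miss, evict W, frames [L, V]
E → miss, evict L, frames [V, E]
W → miss, evict V, frames [E, W]
B → miss, evict E, frames [W, B]
W → hit
P → miss, evict W, frames [B, P]
B → hit
V → miss, evict B, frames [P, V]
E → miss, evict P, frames [V, E]
Page faults: 16.

16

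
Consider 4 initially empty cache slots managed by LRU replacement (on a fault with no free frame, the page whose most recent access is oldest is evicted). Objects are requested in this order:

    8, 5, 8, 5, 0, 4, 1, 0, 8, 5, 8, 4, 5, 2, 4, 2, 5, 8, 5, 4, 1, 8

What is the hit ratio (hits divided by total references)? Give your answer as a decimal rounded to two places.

0.55

8: miss, frames {8}
5: miss, frames {8,5}
8: hit
5: hit
0: miss, frames {8,5,0}
4: miss, frames {8,5,0,4}
1: miss, evict 8, frames {5,0,4,1}
0: hit
8: miss, evict 5, frames {4,1,0,8}
5: miss, evict 4, frames {1,0,8,5}
8: hit
4: miss, evict 1, frames {0,5,8,4}
5: hit
2: miss, evict 0, frames {8,4,5,2}
4: hit
2: hit
5: hit
8: hit
5: hit
4: hit
1: miss, evict 2, frames {8,5,4,1}
8: hit
Hits: 12 of 22 references → 12/22 = 0.5455.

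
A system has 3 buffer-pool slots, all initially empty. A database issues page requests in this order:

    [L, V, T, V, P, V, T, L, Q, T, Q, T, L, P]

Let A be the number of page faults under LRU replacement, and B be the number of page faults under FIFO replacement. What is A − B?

Under LRU: F F F . F . . F F . . . . F → 7 faults.
Under FIFO: F F F . F . . F F F . . . F → 8 faults.
A − B = 7 − 8 = -1.

-1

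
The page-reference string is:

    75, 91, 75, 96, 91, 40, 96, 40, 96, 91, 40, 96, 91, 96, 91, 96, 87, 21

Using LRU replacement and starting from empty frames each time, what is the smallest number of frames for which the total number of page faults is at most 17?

2

f=1: 18 faults
f=2: 12 faults
f=3: 6 faults
f=4: 6 faults
f=5: 6 faults
f=6: 6 faults
Smallest f with faults ≤ 17 is 2.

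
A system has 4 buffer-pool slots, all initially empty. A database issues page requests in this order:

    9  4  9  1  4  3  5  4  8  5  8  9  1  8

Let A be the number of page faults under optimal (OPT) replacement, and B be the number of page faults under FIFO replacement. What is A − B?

-2

Under OPT: F F . F . F F . F . . . . . → 6 faults.
Under FIFO: F F . F . F F . F . . F F . → 8 faults.
A − B = 6 − 8 = -2.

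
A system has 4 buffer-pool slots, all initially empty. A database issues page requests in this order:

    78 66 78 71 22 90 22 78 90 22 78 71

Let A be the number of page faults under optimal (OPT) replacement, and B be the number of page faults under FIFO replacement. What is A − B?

-1

Under OPT: F F . F F F . . . . . . → 5 faults.
Under FIFO: F F . F F F . F . . . . → 6 faults.
A − B = 5 − 6 = -1.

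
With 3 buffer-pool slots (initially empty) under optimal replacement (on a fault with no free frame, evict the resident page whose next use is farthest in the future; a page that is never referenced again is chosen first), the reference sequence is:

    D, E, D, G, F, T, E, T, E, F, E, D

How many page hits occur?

6

D: fault, frames (D)
E: fault, frames (D E)
D: hit
G: fault, frames (D E G)
F: fault, evict G, frames (D E F)
T: fault, evict D, frames (E F T)
E: hit
T: hit
E: hit
F: hit
E: hit
D: fault, evict T, frames (E F D)
Hits: 6.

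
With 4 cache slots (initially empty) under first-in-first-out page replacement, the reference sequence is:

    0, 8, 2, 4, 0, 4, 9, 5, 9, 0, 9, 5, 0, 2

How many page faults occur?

0 → miss, frames {0}
8 → miss, frames {0,8}
2 → miss, frames {0,8,2}
4 → miss, frames {0,8,2,4}
0 → hit
4 → hit
9 → miss, evict 0, frames {8,2,4,9}
5 → miss, evict 8, frames {2,4,9,5}
9 → hit
0 → miss, evict 2, frames {4,9,5,0}
9 → hit
5 → hit
0 → hit
2 → miss, evict 4, frames {9,5,0,2}
Page faults: 8.

8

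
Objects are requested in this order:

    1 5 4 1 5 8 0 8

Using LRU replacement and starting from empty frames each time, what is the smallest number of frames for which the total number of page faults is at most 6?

f=1: 8 faults
f=2: 7 faults
f=3: 5 faults
f=4: 5 faults
f=5: 5 faults
Smallest f with faults ≤ 6 is 3.

3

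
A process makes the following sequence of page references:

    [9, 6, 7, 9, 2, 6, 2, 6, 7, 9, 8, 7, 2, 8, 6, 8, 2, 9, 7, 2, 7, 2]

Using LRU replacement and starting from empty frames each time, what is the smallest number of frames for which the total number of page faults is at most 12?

f=1: 22 faults
f=2: 17 faults
f=3: 12 faults
f=4: 9 faults
f=5: 5 faults
Smallest f with faults ≤ 12 is 3.

3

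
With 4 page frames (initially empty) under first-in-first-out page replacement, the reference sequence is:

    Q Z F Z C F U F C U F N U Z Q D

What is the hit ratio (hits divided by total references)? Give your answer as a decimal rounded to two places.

Q: fault, frames [Q]
Z: fault, frames [Q, Z]
F: fault, frames [Q, Z, F]
Z: hit
C: fault, frames [Q, Z, F, C]
F: hit
U: fault, evict Q, frames [Z, F, C, U]
F: hit
C: hit
U: hit
F: hit
N: fault, evict Z, frames [F, C, U, N]
U: hit
Z: fault, evict F, frames [C, U, N, Z]
Q: fault, evict C, frames [U, N, Z, Q]
D: fault, evict U, frames [N, Z, Q, D]
Hits: 7 of 16 references → 7/16 = 0.4375.

0.44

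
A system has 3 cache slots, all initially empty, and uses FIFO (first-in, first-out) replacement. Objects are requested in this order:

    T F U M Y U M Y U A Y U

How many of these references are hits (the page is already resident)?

5

T: fault, frames [T]
F: fault, frames [T, F]
U: fault, frames [T, F, U]
M: fault, evict T, frames [F, U, M]
Y: fault, evict F, frames [U, M, Y]
U: hit
M: hit
Y: hit
U: hit
A: fault, evict U, frames [M, Y, A]
Y: hit
U: fault, evict M, frames [Y, A, U]
Hits: 5.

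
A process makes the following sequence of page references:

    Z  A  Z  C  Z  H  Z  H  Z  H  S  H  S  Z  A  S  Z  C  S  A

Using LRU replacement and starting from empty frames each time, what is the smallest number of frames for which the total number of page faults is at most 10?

3

f=1: 20 faults
f=2: 12 faults
f=3: 8 faults
f=4: 7 faults
f=5: 5 faults
Smallest f with faults ≤ 10 is 3.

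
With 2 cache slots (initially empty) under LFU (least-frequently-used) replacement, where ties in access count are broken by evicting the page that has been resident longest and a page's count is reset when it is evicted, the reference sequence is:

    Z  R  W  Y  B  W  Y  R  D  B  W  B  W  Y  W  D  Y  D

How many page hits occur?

Z: miss, frames [Z]
R: miss, frames [Z, R]
W: miss, evict Z, frames [R, W]
Y: miss, evict R, frames [W, Y]
B: miss, evict W, frames [Y, B]
W: miss, evict Y, frames [B, W]
Y: miss, evict B, frames [W, Y]
R: miss, evict W, frames [Y, R]
D: miss, evict Y, frames [R, D]
B: miss, evict R, frames [D, B]
W: miss, evict D, frames [B, W]
B: hit
W: hit
Y: miss, evict B, frames [W, Y]
W: hit
D: miss, evict Y, frames [W, D]
Y: miss, evict D, frames [W, Y]
D: miss, evict Y, frames [W, D]
Hits: 3.

3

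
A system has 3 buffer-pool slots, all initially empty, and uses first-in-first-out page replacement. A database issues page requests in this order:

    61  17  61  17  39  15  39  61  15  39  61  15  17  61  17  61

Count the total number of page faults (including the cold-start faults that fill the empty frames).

61 -> fault, frames {61}
17 -> fault, frames {61,17}
61 -> hit
17 -> hit
39 -> fault, frames {61,17,39}
15 -> fault, evict 61, frames {17,39,15}
39 -> hit
61 -> fault, evict 17, frames {39,15,61}
15 -> hit
39 -> hit
61 -> hit
15 -> hit
17 -> fault, evict 39, frames {15,61,17}
61 -> hit
17 -> hit
61 -> hit
Page faults: 6.

6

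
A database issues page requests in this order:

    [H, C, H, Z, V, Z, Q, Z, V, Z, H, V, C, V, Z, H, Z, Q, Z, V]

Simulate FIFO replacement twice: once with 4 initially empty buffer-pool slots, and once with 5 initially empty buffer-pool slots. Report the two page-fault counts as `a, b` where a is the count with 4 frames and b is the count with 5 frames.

9, 5

4 frames: F F . F F . F . . . F . F . F . . . . F → 9 faults.
5 frames: F F . F F . F . . . . . . . . . . . . . → 5 faults.
5 < 9: adding a frame reduced faults, as is typical.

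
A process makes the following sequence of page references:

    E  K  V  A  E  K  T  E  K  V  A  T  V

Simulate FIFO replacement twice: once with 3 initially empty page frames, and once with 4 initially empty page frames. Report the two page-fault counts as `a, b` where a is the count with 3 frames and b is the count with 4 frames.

3 frames: F F F F F F F . . F F . . → 9 faults.
4 frames: F F F F . . F F F F F F . → 10 faults.
10 > 9: adding a frame increased faults — Belady's anomaly.

9, 10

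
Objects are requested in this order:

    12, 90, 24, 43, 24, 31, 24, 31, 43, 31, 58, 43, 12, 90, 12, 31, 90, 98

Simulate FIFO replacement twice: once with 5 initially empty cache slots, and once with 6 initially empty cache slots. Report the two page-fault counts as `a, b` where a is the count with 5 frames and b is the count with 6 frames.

5 frames: F F F F . F . . . . F . F F . . . F → 9 faults.
6 frames: F F F F . F . . . . F . . . . . . F → 7 faults.
7 < 9: adding a frame reduced faults, as is typical.

9, 7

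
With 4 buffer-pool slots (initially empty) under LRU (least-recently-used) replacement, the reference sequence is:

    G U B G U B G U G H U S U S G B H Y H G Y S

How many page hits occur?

13

G → fault, frames [G]
U → fault, frames [G, U]
B → fault, frames [G, U, B]
G → hit
U → hit
B → hit
G → hit
U → hit
G → hit
H → fault, frames [B, U, G, H]
U → hit
S → fault, evict B, frames [G, H, U, S]
U → hit
S → hit
G → hit
B → fault, evict H, frames [U, S, G, B]
H → fault, evict U, frames [S, G, B, H]
Y → fault, evict S, frames [G, B, H, Y]
H → hit
G → hit
Y → hit
S → fault, evict B, frames [H, G, Y, S]
Hits: 13.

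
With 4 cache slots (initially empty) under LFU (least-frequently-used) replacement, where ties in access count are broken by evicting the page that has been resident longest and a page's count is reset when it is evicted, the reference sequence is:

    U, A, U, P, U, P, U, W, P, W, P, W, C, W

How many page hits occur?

U → miss, frames [U]
A → miss, frames [U, A]
U → hit
P → miss, frames [U, A, P]
U → hit
P → hit
U → hit
W → miss, frames [U, A, P, W]
P → hit
W → hit
P → hit
W → hit
C → miss, evict A, frames [U, P, W, C]
W → hit
Hits: 9.

9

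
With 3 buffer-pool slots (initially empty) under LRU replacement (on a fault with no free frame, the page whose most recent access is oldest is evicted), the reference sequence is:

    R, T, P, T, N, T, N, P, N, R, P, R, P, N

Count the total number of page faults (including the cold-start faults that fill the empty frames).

R: miss, frames {R}
T: miss, frames {R,T}
P: miss, frames {R,T,P}
T: hit
N: miss, evict R, frames {P,T,N}
T: hit
N: hit
P: hit
N: hit
R: miss, evict T, frames {P,N,R}
P: hit
R: hit
P: hit
N: hit
Page faults: 5.

5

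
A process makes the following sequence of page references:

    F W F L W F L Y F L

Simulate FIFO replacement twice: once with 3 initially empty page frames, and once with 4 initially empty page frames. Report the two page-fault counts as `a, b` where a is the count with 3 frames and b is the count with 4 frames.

3 frames: F F . F . . . F F . → 5 faults.
4 frames: F F . F . . . F . . → 4 faults.
4 < 5: adding a frame reduced faults, as is typical.

5, 4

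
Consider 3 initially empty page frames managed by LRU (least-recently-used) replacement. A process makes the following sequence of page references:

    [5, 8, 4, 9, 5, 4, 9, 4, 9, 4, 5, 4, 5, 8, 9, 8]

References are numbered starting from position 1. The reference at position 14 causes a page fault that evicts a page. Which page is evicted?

9

pos 1: 5: fault, frames [5]
pos 2: 8: fault, frames [5, 8]
pos 3: 4: fault, frames [5, 8, 4]
pos 4: 9: fault, evict 5, frames [8, 4, 9]
pos 5: 5: fault, evict 8, frames [4, 9, 5]
pos 6: 4: hit
pos 7: 9: hit
pos 8: 4: hit
pos 9: 9: hit
pos 10: 4: hit
pos 11: 5: hit
pos 12: 4: hit
pos 13: 5: hit
pos 14: 8: fault, evict 9, frames [4, 5, 8]
At position 14, page 9 is evicted.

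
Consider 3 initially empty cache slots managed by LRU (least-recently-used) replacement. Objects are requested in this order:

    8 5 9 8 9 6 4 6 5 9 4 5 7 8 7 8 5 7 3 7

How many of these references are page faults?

11

8 → miss, frames (8)
5 → miss, frames (8 5)
9 → miss, frames (8 5 9)
8 → hit
9 → hit
6 → miss, evict 5, frames (8 9 6)
4 → miss, evict 8, frames (9 6 4)
6 → hit
5 → miss, evict 9, frames (4 6 5)
9 → miss, evict 4, frames (6 5 9)
4 → miss, evict 6, frames (5 9 4)
5 → hit
7 → miss, evict 9, frames (4 5 7)
8 → miss, evict 4, frames (5 7 8)
7 → hit
8 → hit
5 → hit
7 → hit
3 → miss, evict 8, frames (5 7 3)
7 → hit
Page faults: 11.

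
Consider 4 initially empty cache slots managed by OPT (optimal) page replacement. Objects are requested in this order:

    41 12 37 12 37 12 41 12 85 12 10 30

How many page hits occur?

6

41 → fault, frames [41]
12 → fault, frames [41, 12]
37 → fault, frames [41, 12, 37]
12 → hit
37 → hit
12 → hit
41 → hit
12 → hit
85 → fault, frames [41, 12, 37, 85]
12 → hit
10 → fault, evict 85, frames [41, 12, 37, 10]
30 → fault, evict 10, frames [41, 12, 37, 30]
Hits: 6.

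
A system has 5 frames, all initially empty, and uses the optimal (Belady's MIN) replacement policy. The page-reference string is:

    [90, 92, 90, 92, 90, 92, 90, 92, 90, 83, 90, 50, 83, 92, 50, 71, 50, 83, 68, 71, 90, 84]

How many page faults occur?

7

90 -> miss, frames [90]
92 -> miss, frames [90, 92]
90 -> hit
92 -> hit
90 -> hit
92 -> hit
90 -> hit
92 -> hit
90 -> hit
83 -> miss, frames [90, 92, 83]
90 -> hit
50 -> miss, frames [90, 92, 83, 50]
83 -> hit
92 -> hit
50 -> hit
71 -> miss, frames [90, 92, 83, 50, 71]
50 -> hit
83 -> hit
68 -> miss, evict 50, frames [90, 92, 83, 71, 68]
71 -> hit
90 -> hit
84 -> miss, evict 68, frames [90, 92, 83, 71, 84]
Page faults: 7.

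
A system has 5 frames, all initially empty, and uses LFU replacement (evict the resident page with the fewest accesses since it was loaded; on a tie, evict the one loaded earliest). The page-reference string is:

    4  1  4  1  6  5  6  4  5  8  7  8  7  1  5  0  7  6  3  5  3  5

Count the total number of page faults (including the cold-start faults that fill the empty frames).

11

4: fault, frames (4)
1: fault, frames (4 1)
4: hit
1: hit
6: fault, frames (4 1 6)
5: fault, frames (4 1 6 5)
6: hit
4: hit
5: hit
8: fault, frames (4 1 6 5 8)
7: fault, evict 8, frames (4 1 6 5 7)
8: fault, evict 7, frames (4 1 6 5 8)
7: fault, evict 8, frames (4 1 6 5 7)
1: hit
5: hit
0: fault, evict 7, frames (4 1 6 5 0)
7: fault, evict 0, frames (4 1 6 5 7)
6: hit
3: fault, evict 7, frames (4 1 6 5 3)
5: hit
3: hit
5: hit
Page faults: 11.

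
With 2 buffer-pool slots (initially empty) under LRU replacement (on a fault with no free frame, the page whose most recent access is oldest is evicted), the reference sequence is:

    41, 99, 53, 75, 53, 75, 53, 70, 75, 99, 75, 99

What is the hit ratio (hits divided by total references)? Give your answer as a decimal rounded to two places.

0.42

41 -> fault, frames [41]
99 -> fault, frames [41, 99]
53 -> fault, evict 41, frames [99, 53]
75 -> fault, evict 99, frames [53, 75]
53 -> hit
75 -> hit
53 -> hit
70 -> fault, evict 75, frames [53, 70]
75 -> fault, evict 53, frames [70, 75]
99 -> fault, evict 70, frames [75, 99]
75 -> hit
99 -> hit
Hits: 5 of 12 references → 5/12 = 0.4167.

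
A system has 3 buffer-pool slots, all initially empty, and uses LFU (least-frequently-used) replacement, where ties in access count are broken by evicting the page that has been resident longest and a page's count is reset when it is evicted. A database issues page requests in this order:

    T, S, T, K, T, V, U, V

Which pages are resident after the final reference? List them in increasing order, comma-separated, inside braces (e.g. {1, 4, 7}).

{T, U, V}

T → fault, frames (T)
S → fault, frames (T S)
T → hit
K → fault, frames (T S K)
T → hit
V → fault, evict S, frames (T K V)
U → fault, evict K, frames (T V U)
V → hit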